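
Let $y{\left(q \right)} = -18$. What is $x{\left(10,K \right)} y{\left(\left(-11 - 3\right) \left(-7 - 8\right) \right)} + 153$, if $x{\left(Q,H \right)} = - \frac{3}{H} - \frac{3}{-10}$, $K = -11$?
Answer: $\frac{7848}{55} \approx 142.69$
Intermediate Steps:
$x{\left(Q,H \right)} = \frac{3}{10} - \frac{3}{H}$ ($x{\left(Q,H \right)} = - \frac{3}{H} - - \frac{3}{10} = - \frac{3}{H} + \frac{3}{10} = \frac{3}{10} - \frac{3}{H}$)
$x{\left(10,K \right)} y{\left(\left(-11 - 3\right) \left(-7 - 8\right) \right)} + 153 = \left(\frac{3}{10} - \frac{3}{-11}\right) \left(-18\right) + 153 = \left(\frac{3}{10} - - \frac{3}{11}\right) \left(-18\right) + 153 = \left(\frac{3}{10} + \frac{3}{11}\right) \left(-18\right) + 153 = \frac{63}{110} \left(-18\right) + 153 = - \frac{567}{55} + 153 = \frac{7848}{55}$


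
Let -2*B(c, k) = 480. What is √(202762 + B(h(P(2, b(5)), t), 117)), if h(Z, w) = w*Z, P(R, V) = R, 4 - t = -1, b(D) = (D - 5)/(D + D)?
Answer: √202522 ≈ 450.02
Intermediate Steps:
b(D) = (-5 + D)/(2*D) (b(D) = (-5 + D)/((2*D)) = (-5 + D)*(1/(2*D)) = (-5 + D)/(2*D))
t = 5 (t = 4 - 1*(-1) = 4 + 1 = 5)
h(Z, w) = Z*w
B(c, k) = -240 (B(c, k) = -½*480 = -240)
√(202762 + B(h(P(2, b(5)), t), 117)) = √(202762 - 240) = √202522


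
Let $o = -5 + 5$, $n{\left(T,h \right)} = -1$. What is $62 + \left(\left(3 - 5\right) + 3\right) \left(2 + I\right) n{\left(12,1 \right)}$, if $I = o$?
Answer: $60$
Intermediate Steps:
$o = 0$
$I = 0$
$62 + \left(\left(3 - 5\right) + 3\right) \left(2 + I\right) n{\left(12,1 \right)} = 62 + \left(\left(3 - 5\right) + 3\right) \left(2 + 0\right) \left(-1\right) = 62 + \left(-2 + 3\right) 2 \left(-1\right) = 62 + 1 \cdot 2 \left(-1\right) = 62 + 2 \left(-1\right) = 62 - 2 = 60$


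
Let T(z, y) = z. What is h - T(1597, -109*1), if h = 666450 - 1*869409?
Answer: -204556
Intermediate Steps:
h = -202959 (h = 666450 - 869409 = -202959)
h - T(1597, -109*1) = -202959 - 1*1597 = -202959 - 1597 = -204556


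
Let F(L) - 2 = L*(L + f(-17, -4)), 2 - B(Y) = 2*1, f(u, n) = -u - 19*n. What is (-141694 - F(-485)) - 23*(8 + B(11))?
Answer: -332000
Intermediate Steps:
B(Y) = 0 (B(Y) = 2 - 2 = 0)
F(L) = 2 + L*(93 + L) (F(L) = 2 + L*(L + (-1*(-17) - 19*(-4))) = 2 + L*(L + (17 + 76)) = 2 + L*(L + 93) = 2 + L*(93 + L))
(-141694 - F(-485)) - 23*(8 + B(11)) = (-141694 - (2 + (-485)**2 + 93*(-485))) - 23*(8 + 0) = (-141694 - (2 + 235225 - 45105)) - 23*8 = (-141694 - 1*190122) - 1*184 = (-141694 - 190122) - 184 = -331816 - 184 = -332000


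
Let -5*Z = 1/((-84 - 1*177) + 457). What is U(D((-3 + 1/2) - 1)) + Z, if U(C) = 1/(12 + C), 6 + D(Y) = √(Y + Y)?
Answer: 5837/42140 - I*√7/43 ≈ 0.13851 - 0.061529*I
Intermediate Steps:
D(Y) = -6 + √2*√Y (D(Y) = -6 + √(Y + Y) = -6 + √(2*Y) = -6 + √2*√Y)
Z = -1/980 (Z = -1/(5*((-84 - 1*177) + 457)) = -1/(5*((-84 - 177) + 457)) = -1/(5*(-261 + 457)) = -⅕/196 = -⅕*1/196 = -1/980 ≈ -0.0010204)
U(D((-3 + 1/2) - 1)) + Z = 1/(12 + (-6 + √2*√((-3 + 1/2) - 1))) - 1/980 = 1/(12 + (-6 + √2*√((-3 + ½) - 1))) - 1/980 = 1/(12 + (-6 + √2*√(-5/2 - 1))) - 1/980 = 1/(12 + (-6 + √2*√(-7/2))) - 1/980 = 1/(12 + (-6 + √2*(I*√14/2))) - 1/980 = 1/(12 + (-6 + I*√7)) - 1/980 = 1/(6 + I*√7) - 1/980 = -1/980 + 1/(6 + I*√7)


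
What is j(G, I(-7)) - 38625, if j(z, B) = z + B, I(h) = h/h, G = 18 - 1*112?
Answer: -38718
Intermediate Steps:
G = -94 (G = 18 - 112 = -94)
I(h) = 1
j(z, B) = B + z
j(G, I(-7)) - 38625 = (1 - 94) - 38625 = -93 - 38625 = -38718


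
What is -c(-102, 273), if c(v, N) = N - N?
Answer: 0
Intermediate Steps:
c(v, N) = 0
-c(-102, 273) = -1*0 = 0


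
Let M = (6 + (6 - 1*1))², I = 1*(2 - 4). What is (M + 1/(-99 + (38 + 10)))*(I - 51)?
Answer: -327010/51 ≈ -6412.0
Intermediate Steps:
I = -2 (I = 1*(-2) = -2)
M = 121 (M = (6 + (6 - 1))² = (6 + 5)² = 11² = 121)
(M + 1/(-99 + (38 + 10)))*(I - 51) = (121 + 1/(-99 + (38 + 10)))*(-2 - 51) = (121 + 1/(-99 + 48))*(-53) = (121 + 1/(-51))*(-53) = (121 - 1/51)*(-53) = (6170/51)*(-53) = -327010/51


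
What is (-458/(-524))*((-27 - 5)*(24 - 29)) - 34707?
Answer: -4528297/131 ≈ -34567.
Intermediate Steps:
(-458/(-524))*((-27 - 5)*(24 - 29)) - 34707 = (-458*(-1/524))*(-32*(-5)) - 34707 = (229/262)*160 - 34707 = 18320/131 - 34707 = -4528297/131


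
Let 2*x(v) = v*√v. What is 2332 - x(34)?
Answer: 2332 - 17*√34 ≈ 2232.9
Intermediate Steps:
x(v) = v^(3/2)/2 (x(v) = (v*√v)/2 = v^(3/2)/2)
2332 - x(34) = 2332 - 34^(3/2)/2 = 2332 - 34*√34/2 = 2332 - 17*√34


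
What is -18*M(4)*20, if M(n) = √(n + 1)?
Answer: -360*√5 ≈ -804.98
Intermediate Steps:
M(n) = √(1 + n)
-18*M(4)*20 = -18*√(1 + 4)*20 = -18*√5*20 = -360*√5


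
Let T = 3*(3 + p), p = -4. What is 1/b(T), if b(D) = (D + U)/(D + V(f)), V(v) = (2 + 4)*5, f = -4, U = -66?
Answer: -9/23 ≈ -0.39130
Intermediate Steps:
V(v) = 30 (V(v) = 6*5 = 30)
T = -3 (T = 3*(3 - 4) = 3*(-1) = -3)
b(D) = (-66 + D)/(30 + D) (b(D) = (D - 66)/(D + 30) = (-66 + D)/(30 + D))
1/b(T) = 1/((-66 - 3)/(30 - 3)) = 1/(-69/27) = 1/((1/27)*(-69)) = 1/(-23/9) = -9/23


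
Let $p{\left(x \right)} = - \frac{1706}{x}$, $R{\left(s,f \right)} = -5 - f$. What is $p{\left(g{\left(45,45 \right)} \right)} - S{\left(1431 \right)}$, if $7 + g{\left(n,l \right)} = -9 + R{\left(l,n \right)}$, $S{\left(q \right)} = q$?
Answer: $- \frac{46370}{33} \approx -1405.2$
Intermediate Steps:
$g{\left(n,l \right)} = -21 - n$ ($g{\left(n,l \right)} = -7 - \left(14 + n\right) = -21 - n$)
$p{\left(g{\left(45,45 \right)} \right)} - S{\left(1431 \right)} = - \frac{1706}{-21 - 45} - 1431 = - \frac{1706}{-66} - 1431 = \left(-1706\right) \left(- \frac{1}{66}\right) - 1431 = \frac{853}{33} - 1431 = - \frac{46370}{33}$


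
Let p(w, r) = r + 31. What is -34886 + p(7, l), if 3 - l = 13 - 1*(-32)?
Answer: -34897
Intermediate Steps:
l = -42 (l = 3 - (13 - 1*(-32)) = 3 - (13 + 32) = 3 - 1*45 = 3 - 45 = -42)
p(w, r) = 31 + r
-34886 + p(7, l) = -34886 + (31 - 42) = -34886 - 11 = -34897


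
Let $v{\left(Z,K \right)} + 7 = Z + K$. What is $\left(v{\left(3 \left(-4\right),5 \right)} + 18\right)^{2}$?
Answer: $16$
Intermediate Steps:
$v{\left(Z,K \right)} = -7 + K + Z$ ($v{\left(Z,K \right)} = -7 + \left(Z + K\right) = -7 + \left(K + Z\right) = -7 + K + Z$)
$\left(v{\left(3 \left(-4\right),5 \right)} + 18\right)^{2} = \left(\left(-7 + 5 + 3 \left(-4\right)\right) + 18\right)^{2} = \left(\left(-7 + 5 - 12\right) + 18\right)^{2} = \left(-14 + 18\right)^{2} = 4^{2} = 16$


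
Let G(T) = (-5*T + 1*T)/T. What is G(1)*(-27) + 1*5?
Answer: 113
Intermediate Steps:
G(T) = -4 (G(T) = (-5*T + T)/T = (-4*T)/T = -4)
G(1)*(-27) + 1*5 = -4*(-27) + 1*5 = 108 + 5 = 113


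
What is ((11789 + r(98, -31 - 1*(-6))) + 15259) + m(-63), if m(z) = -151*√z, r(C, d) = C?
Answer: 27146 - 453*I*√7 ≈ 27146.0 - 1198.5*I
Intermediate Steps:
((11789 + r(98, -31 - 1*(-6))) + 15259) + m(-63) = ((11789 + 98) + 15259) - 453*I*√7 = (11887 + 15259) - 453*I*√7 = 27146 - 453*I*√7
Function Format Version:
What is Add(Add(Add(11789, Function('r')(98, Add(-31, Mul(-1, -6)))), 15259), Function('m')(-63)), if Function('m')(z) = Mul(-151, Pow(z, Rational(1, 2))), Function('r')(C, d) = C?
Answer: Add(27146, Mul(-453, I, Pow(7, Rational(1, 2)))) ≈ Add(27146., Mul(-1198.5, I))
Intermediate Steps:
Add(Add(Add(11789, Function('r')(98, Add(-31, Mul(-1, -6)))), 15259), Function('m')(-63)) = Add(Add(Add(11789, 98), 15259), Mul(-151, Pow(-63, Rational(1, 2)))) = Add(Add(11887, 15259), Mul(-151, Mul(3, I, Pow(7, Rational(1, 2))))) = Add(27146, Mul(-453, I, Pow(7, Rational(1, 2))))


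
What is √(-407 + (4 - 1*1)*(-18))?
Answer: I*√461 ≈ 21.471*I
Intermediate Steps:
√(-407 + (4 - 1*1)*(-18)) = √(-407 + (4 - 1)*(-18)) = √(-407 + 3*(-18)) = √(-407 - 54) = √(-461) = I*√461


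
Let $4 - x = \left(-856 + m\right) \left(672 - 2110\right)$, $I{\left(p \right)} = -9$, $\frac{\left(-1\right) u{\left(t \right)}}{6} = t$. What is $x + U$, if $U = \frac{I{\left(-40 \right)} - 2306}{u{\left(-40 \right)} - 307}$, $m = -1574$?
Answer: $- \frac{234118197}{67} \approx -3.4943 \cdot 10^{6}$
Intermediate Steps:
$u{\left(t \right)} = - 6 t$
$U = \frac{2315}{67}$ ($U = \frac{-9 - 2306}{\left(-6\right) \left(-40\right) - 307} = - \frac{2315}{240 - 307} = - \frac{2315}{-67} = \left(-2315\right) \left(- \frac{1}{67}\right) = \frac{2315}{67} \approx 34.552$)
$x = -3494336$ ($x = 4 - \left(-856 - 1574\right) \left(672 - 2110\right) = 4 - \left(-2430\right) \left(-1438\right) = 4 - 3494340 = -3494336$)
$x + U = -3494336 + \frac{2315}{67} = - \frac{234118197}{67}$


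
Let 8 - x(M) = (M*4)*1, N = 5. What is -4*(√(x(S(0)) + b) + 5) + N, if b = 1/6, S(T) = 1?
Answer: -15 - 10*√6/3 ≈ -23.165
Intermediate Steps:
b = ⅙ (b = 1*(⅙) = ⅙ ≈ 0.16667)
x(M) = 8 - 4*M (x(M) = 8 - M*4 = 8 - 4*M)
-4*(√(x(S(0)) + b) + 5) + N = -4*(√((8 - 4*1) + ⅙) + 5) + 5 = -4*(√((8 - 4) + ⅙) + 5) + 5 = -4*(√(4 + ⅙) + 5) + 5 = -4*(√(25/6) + 5) + 5 = -4*(5*√6/6 + 5) + 5 = -4*(5 + 5*√6/6) + 5 = (-20 - 10*√6/3) + 5 = -15 - 10*√6/3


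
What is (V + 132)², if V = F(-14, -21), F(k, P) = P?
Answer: 12321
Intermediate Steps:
V = -21
(V + 132)² = (-21 + 132)² = 111² = 12321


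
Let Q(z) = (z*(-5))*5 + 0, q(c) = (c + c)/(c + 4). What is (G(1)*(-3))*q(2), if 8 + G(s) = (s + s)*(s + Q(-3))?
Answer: -288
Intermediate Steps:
q(c) = 2*c/(4 + c) (q(c) = (2*c)/(4 + c) = 2*c/(4 + c))
Q(z) = -25*z (Q(z) = -5*z*5 + 0 = -25*z + 0 = -25*z)
G(s) = -8 + 2*s*(75 + s) (G(s) = -8 + (s + s)*(s - 25*(-3)) = -8 + (2*s)*(s + 75) = -8 + (2*s)*(75 + s) = -8 + 2*s*(75 + s))
(G(1)*(-3))*q(2) = ((-8 + 2*1² + 150*1)*(-3))*(2*2/(4 + 2)) = ((-8 + 2*1 + 150)*(-3))*(2*2/6) = ((-8 + 2 + 150)*(-3))*(2*2*(⅙)) = (144*(-3))*(⅔) = -432*⅔ = -288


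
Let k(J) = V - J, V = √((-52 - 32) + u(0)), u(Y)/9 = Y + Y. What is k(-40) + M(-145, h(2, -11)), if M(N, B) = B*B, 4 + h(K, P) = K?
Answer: 44 + 2*I*√21 ≈ 44.0 + 9.1651*I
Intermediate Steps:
h(K, P) = -4 + K
u(Y) = 18*Y (u(Y) = 9*(Y + Y) = 9*(2*Y) = 18*Y)
V = 2*I*√21 (V = √((-52 - 32) + 18*0) = √(-84 + 0) = √(-84) = 2*I*√21 ≈ 9.1651*I)
M(N, B) = B²
k(J) = -J + 2*I*√21 (k(J) = 2*I*√21 - J = -J + 2*I*√21)
k(-40) + M(-145, h(2, -11)) = (-1*(-40) + 2*I*√21) + (-4 + 2)² = (40 + 2*I*√21) + (-2)² = (40 + 2*I*√21) + 4 = 44 + 2*I*√21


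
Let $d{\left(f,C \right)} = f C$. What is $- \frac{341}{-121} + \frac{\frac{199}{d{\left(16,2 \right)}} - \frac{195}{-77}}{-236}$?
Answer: $\frac{1617221}{581504} \approx 2.7811$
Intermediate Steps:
$d{\left(f,C \right)} = C f$
$- \frac{341}{-121} + \frac{\frac{199}{d{\left(16,2 \right)}} - \frac{195}{-77}}{-236} = - \frac{341}{-121} + \frac{\frac{199}{2 \cdot 16} - \frac{195}{-77}}{-236} = \left(-341\right) \left(- \frac{1}{121}\right) + \left(\frac{199}{32} - - \frac{195}{77}\right) \left(- \frac{1}{236}\right) = \frac{31}{11} + \left(199 \cdot \frac{1}{32} + \frac{195}{77}\right) \left(- \frac{1}{236}\right) = \frac{31}{11} + \left(\frac{199}{32} + \frac{195}{77}\right) \left(- \frac{1}{236}\right) = \frac{31}{11} + \frac{21563}{2464} \left(- \frac{1}{236}\right) = \frac{31}{11} - \frac{21563}{581504} = \frac{1617221}{581504}$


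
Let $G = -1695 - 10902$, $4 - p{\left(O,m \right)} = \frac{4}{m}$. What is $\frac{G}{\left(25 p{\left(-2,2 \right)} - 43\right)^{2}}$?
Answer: $- \frac{12597}{49} \approx -257.08$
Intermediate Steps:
$p{\left(O,m \right)} = 4 - \frac{4}{m}$
$G = -12597$ ($G = -1695 - 10902 = -12597$)
$\frac{G}{\left(25 p{\left(-2,2 \right)} - 43\right)^{2}} = - \frac{12597}{\left(25 \left(4 - \frac{4}{2}\right) - 43\right)^{2}} = - \frac{12597}{\left(25 \left(4 - 2\right) - 43\right)^{2}} = - \frac{12597}{\left(25 \cdot 2 - 43\right)^{2}} = - \frac{12597}{\left(50 - 43\right)^{2}} = - \frac{12597}{7^{2}} = - \frac{12597}{49}$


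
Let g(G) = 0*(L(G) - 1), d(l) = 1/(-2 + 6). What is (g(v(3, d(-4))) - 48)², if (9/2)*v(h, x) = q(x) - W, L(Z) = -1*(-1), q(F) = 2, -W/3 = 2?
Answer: 2304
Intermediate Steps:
W = -6 (W = -3*2 = -6)
L(Z) = 1
d(l) = ¼ (d(l) = 1/4 = ¼)
v(h, x) = 16/9 (v(h, x) = 2*(2 - 1*(-6))/9 = 2*(2 + 6)/9 = (2/9)*8 = 16/9)
g(G) = 0 (g(G) = 0*(1 - 1) = 0*0 = 0)
(g(v(3, d(-4))) - 48)² = (0 - 48)² = (-48)² = 2304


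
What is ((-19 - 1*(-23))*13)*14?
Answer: 728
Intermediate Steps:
((-19 - 1*(-23))*13)*14 = ((-19 + 23)*13)*14 = (4*13)*14 = 52*14 = 728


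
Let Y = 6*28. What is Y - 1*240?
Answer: -72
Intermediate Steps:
Y = 168
Y - 1*240 = 168 - 1*240 = 168 - 240 = -72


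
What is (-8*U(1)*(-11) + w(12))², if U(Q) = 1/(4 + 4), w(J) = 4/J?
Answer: 1156/9 ≈ 128.44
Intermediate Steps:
U(Q) = ⅛ (U(Q) = 1/8 = ⅛)
(-8*U(1)*(-11) + w(12))² = (-8*⅛*(-11) + 4/12)² = (-1*(-11) + 4*(1/12))² = (11 + ⅓)² = (34/3)² = 1156/9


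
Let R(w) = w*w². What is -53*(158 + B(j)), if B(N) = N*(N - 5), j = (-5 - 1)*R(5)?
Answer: -30019624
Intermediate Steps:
R(w) = w³
j = -750 (j = (-5 - 1)*5³ = -6*125 = -750)
B(N) = N*(-5 + N)
-53*(158 + B(j)) = -53*(158 - 750*(-5 - 750)) = -53*(158 - 750*(-755)) = -53*(158 + 566250) = -53*566408 = -30019624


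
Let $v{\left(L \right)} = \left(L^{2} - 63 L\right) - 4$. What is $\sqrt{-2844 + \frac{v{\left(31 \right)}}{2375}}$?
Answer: $\frac{2 i \sqrt{160443030}}{475} \approx 53.333 i$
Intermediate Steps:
$v{\left(L \right)} = -4 + L^{2} - 63 L$
$\sqrt{-2844 + \frac{v{\left(31 \right)}}{2375}} = \sqrt{-2844 + \frac{-4 + 31^{2} - 1953}{2375}} = \sqrt{-2844 + \left(-4 + 961 - 1953\right) \frac{1}{2375}} = \sqrt{-2844 - \frac{996}{2375}} = \sqrt{- \frac{6755496}{2375}} = \frac{2 i \sqrt{160443030}}{475}$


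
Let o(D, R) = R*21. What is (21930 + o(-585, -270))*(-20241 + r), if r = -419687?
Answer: -7153229280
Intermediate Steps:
o(D, R) = 21*R
(21930 + o(-585, -270))*(-20241 + r) = (21930 + 21*(-270))*(-20241 - 419687) = (21930 - 5670)*(-439928) = 16260*(-439928) = -7153229280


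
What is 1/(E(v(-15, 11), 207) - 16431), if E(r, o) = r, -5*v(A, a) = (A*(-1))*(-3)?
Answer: -1/16422 ≈ -6.0894e-5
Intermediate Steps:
v(A, a) = -3*A/5 (v(A, a) = -A*(-1)*(-3)/5 = -(-A)*(-3)/5 = -3*A/5)
1/(E(v(-15, 11), 207) - 16431) = 1/(-3/5*(-15) - 16431) = 1/(9 - 16431) = 1/(-16422) = -1/16422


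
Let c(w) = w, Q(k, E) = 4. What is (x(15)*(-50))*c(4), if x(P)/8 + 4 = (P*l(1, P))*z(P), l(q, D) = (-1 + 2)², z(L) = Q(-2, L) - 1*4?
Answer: 6400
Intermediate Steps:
z(L) = 0 (z(L) = 4 - 1*4 = 4 - 4 = 0)
l(q, D) = 1 (l(q, D) = 1² = 1)
x(P) = -32 (x(P) = -32 + 8*((P*1)*0) = -32 + 8*(P*0) = -32 + 8*0 = -32 + 0 = -32)
(x(15)*(-50))*c(4) = -32*(-50)*4 = 1600*4 = 6400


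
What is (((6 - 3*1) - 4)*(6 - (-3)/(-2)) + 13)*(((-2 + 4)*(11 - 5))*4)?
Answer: 408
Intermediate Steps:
(((6 - 3*1) - 4)*(6 - (-3)/(-2)) + 13)*(((-2 + 4)*(11 - 5))*4) = (((6 - 3) - 4)*(6 - (-3)*(-1)/2) + 13)*((2*6)*4) = ((3 - 4)*(6 - 1*3/2) + 13)*(12*4) = (-(6 - 3/2) + 13)*48 = (-1*9/2 + 13)*48 = (-9/2 + 13)*48 = (17/2)*48 = 408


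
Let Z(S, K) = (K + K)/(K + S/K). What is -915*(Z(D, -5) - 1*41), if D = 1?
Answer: 464820/13 ≈ 35755.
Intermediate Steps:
Z(S, K) = 2*K/(K + S/K) (Z(S, K) = (2*K)/(K + S/K) = 2*K/(K + S/K))
-915*(Z(D, -5) - 1*41) = -915*(2*(-5)²/(1 + (-5)²) - 1*41) = -915*(2*25/(1 + 25) - 41) = -915*(2*25/26 - 41) = -915*(2*25*(1/26) - 41) = -915*(25/13 - 41) = -915*(-508/13) = 464820/13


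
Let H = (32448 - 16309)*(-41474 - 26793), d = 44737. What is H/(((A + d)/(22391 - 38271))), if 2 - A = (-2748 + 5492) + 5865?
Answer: 1749596647444/3613 ≈ 4.8425e+8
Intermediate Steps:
H = -1101761113 (H = 16139*(-68267) = -1101761113)
A = -8607 (A = 2 - ((-2748 + 5492) + 5865) = 2 - (2744 + 5865) = 2 - 1*8609 = 2 - 8609 = -8607)
H/(((A + d)/(22391 - 38271))) = -1101761113*(22391 - 38271)/(-8607 + 44737) = -1101761113/(36130/(-15880)) = -1101761113/(36130*(-1/15880)) = -1101761113/(-3613/1588) = -1101761113*(-1588/3613) = 1749596647444/3613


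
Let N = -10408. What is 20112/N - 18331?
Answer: -23851145/1301 ≈ -18333.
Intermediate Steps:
20112/N - 18331 = 20112/(-10408) - 18331 = 20112*(-1/10408) - 18331 = -2514/1301 - 18331 = -23851145/1301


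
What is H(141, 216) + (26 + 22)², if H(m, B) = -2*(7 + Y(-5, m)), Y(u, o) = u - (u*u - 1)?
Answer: 2348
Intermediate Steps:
Y(u, o) = 1 + u - u² (Y(u, o) = u - (u² - 1) = u - (-1 + u²) = u + (1 - u²) = 1 + u - u²)
H(m, B) = 44 (H(m, B) = -2*(7 + (1 - 5 - 1*(-5)²)) = -2*(7 + (1 - 5 - 1*25)) = -2*(7 + (1 - 5 - 25)) = -2*(7 - 29) = -2*(-22) = 44)
H(141, 216) + (26 + 22)² = 44 + (26 + 22)² = 44 + 48² = 44 + 2304 = 2348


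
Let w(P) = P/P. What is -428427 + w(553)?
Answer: -428426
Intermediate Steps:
w(P) = 1
-428427 + w(553) = -428427 + 1 = -428426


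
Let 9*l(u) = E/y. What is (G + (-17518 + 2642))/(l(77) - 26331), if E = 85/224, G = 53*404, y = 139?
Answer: -1831544064/7378578059 ≈ -0.24822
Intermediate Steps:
G = 21412
E = 85/224 (E = 85*(1/224) = 85/224 ≈ 0.37946)
l(u) = 85/280224 (l(u) = ((85/224)/139)/9 = ((85/224)*(1/139))/9 = (⅑)*(85/31136) = 85/280224)
(G + (-17518 + 2642))/(l(77) - 26331) = (21412 + (-17518 + 2642))/(85/280224 - 26331) = (21412 - 14876)/(-7378578059/280224) = 6536*(-280224/7378578059) = -1831544064/7378578059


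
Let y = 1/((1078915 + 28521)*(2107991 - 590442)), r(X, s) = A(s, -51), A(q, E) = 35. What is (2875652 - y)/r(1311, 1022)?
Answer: 690398196775660761/8402941971820 ≈ 82162.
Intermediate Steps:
r(X, s) = 35
y = 1/1680588394364 (y = 1/(1107436*1517549) = 1/1680588394364 ≈ 5.9503e-13)
(2875652 - y)/r(1311, 1022) = (2875652 - 1*1/1680588394364)/35 = (2875652 - 1/1680588394364)*(1/35) = (4832787377429625327/1680588394364)*(1/35) = 690398196775660761/8402941971820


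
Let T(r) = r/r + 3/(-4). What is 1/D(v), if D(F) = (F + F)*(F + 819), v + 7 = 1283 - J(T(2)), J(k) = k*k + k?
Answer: 128/684074665 ≈ 1.8711e-7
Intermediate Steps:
T(r) = ¼ (T(r) = 1 + 3*(-¼) = 1 - ¾ = ¼)
J(k) = k + k² (J(k) = k² + k = k + k²)
v = 20411/16 (v = -7 + (1283 - (1 + ¼)/4) = -7 + (1283 - 5/(4*4)) = -7 + (1283 - 1*5/16) = -7 + (1283 - 5/16) = -7 + 20523/16 = 20411/16 ≈ 1275.7)
D(F) = 2*F*(819 + F) (D(F) = (2*F)*(819 + F) = 2*F*(819 + F))
1/D(v) = 1/(2*(20411/16)*(819 + 20411/16)) = 1/(2*(20411/16)*(33515/16)) = 1/(684074665/128) = 128/684074665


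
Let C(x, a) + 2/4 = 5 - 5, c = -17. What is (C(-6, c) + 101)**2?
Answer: 40401/4 ≈ 10100.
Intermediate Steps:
C(x, a) = -1/2 (C(x, a) = -1/2 + (5 - 5) = -1/2 + 0 = -1/2)
(C(-6, c) + 101)**2 = (-1/2 + 101)**2 = (201/2)**2 = 40401/4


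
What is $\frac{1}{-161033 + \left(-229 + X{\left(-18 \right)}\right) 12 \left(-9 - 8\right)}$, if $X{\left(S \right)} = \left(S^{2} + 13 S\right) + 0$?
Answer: $- \frac{1}{132677} \approx -7.5371 \cdot 10^{-6}$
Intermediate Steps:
$X{\left(S \right)} = S^{2} + 13 S$
$\frac{1}{-161033 + \left(-229 + X{\left(-18 \right)}\right) 12 \left(-9 - 8\right)} = \frac{1}{-161033 + \left(-229 - 18 \left(13 - 18\right)\right) 12 \left(-9 - 8\right)} = \frac{1}{-161033 + \left(-229 - -90\right) 12 \left(-17\right)} = \frac{1}{-161033 + \left(-229 + 90\right) \left(-204\right)} = \frac{1}{-161033 - -28356} = \frac{1}{-161033 + 28356} = \frac{1}{-132677} = - \frac{1}{132677}$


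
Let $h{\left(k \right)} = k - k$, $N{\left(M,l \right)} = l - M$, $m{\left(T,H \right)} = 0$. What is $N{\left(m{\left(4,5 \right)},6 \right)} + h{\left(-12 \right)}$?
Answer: $6$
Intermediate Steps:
$h{\left(k \right)} = 0$
$N{\left(m{\left(4,5 \right)},6 \right)} + h{\left(-12 \right)} = \left(6 - 0\right) + 0 = \left(6 + 0\right) + 0 = 6 + 0 = 6$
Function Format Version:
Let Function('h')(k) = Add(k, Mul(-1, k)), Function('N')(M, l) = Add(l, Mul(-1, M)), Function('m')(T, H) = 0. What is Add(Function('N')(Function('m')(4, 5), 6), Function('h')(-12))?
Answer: 6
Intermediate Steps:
Function('h')(k) = 0
Add(Function('N')(Function('m')(4, 5), 6), Function('h')(-12)) = Add(Add(6, Mul(-1, 0)), 0) = Add(Add(6, 0), 0) = Add(6, 0) = 6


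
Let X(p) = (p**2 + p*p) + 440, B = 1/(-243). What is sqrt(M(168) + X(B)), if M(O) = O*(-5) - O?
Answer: I*sqrt(33539830)/243 ≈ 23.833*I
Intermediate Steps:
B = -1/243 ≈ -0.0041152
X(p) = 440 + 2*p**2 (X(p) = (p**2 + p**2) + 440 = 2*p**2 + 440 = 440 + 2*p**2)
M(O) = -6*O (M(O) = -5*O - O = -6*O)
sqrt(M(168) + X(B)) = sqrt(-6*168 + (440 + 2*(-1/243)**2)) = sqrt(-1008 + (440 + 2*(1/59049))) = sqrt(-1008 + (440 + 2/59049)) = sqrt(-1008 + 25981562/59049) = sqrt(-33539830/59049) = I*sqrt(33539830)/243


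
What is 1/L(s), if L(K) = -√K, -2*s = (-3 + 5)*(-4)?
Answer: -½ ≈ -0.50000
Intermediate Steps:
s = 4 (s = -(-3 + 5)*(-4)/2 = -(-4) = -½*(-8) = 4)
1/L(s) = 1/(-√4) = 1/(-1*2) = 1/(-2) = -½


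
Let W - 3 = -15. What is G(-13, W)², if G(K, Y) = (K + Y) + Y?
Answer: 1369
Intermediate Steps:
W = -12 (W = 3 - 15 = -12)
G(K, Y) = K + 2*Y
G(-13, W)² = (-13 + 2*(-12))² = (-13 - 24)² = (-37)² = 1369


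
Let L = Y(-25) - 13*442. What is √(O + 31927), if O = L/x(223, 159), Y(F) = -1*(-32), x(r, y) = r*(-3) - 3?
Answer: √225336909/84 ≈ 178.71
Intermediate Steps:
x(r, y) = -3 - 3*r (x(r, y) = -3*r - 3 = -3 - 3*r)
Y(F) = 32
L = -5714 (L = 32 - 13*442 = 32 - 1*5746 = 32 - 5746 = -5714)
O = 2857/336 (O = -5714/(-3 - 3*223) = -5714/(-3 - 669) = -5714/(-672) = -5714*(-1/672) = 2857/336 ≈ 8.5030)
√(O + 31927) = √(2857/336 + 31927) = √(10730329/336) = √225336909/84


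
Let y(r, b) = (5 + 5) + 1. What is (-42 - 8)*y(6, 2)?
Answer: -550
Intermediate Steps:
y(r, b) = 11 (y(r, b) = 10 + 1 = 11)
(-42 - 8)*y(6, 2) = (-42 - 8)*11 = -50*11 = -550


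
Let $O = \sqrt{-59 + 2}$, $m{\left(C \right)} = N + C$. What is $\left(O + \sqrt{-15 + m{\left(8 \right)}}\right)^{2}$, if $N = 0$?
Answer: $-64 - 2 \sqrt{399} \approx -103.95$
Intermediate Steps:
$m{\left(C \right)} = C$ ($m{\left(C \right)} = 0 + C = C$)
$O = i \sqrt{57}$ ($O = \sqrt{-57} = i \sqrt{57} \approx 7.5498 i$)
$\left(O + \sqrt{-15 + m{\left(8 \right)}}\right)^{2} = \left(i \sqrt{57} + \sqrt{-15 + 8}\right)^{2} = \left(i \sqrt{57} + \sqrt{-7}\right)^{2} = \left(i \sqrt{57} + i \sqrt{7}\right)^{2} = \left(i \sqrt{7} + i \sqrt{57}\right)^{2}$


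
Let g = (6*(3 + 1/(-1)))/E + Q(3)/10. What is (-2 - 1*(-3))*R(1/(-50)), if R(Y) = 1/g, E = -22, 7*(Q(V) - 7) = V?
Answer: 385/76 ≈ 5.0658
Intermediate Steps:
Q(V) = 7 + V/7
g = 76/385 (g = (6*(3 + 1/(-1)))/(-22) + (7 + (⅐)*3)/10 = (6*(3 - 1))*(-1/22) + (7 + 3/7)*(⅒) = (6*2)*(-1/22) + (52/7)*(⅒) = 12*(-1/22) + 26/35 = -6/11 + 26/35 = 76/385 ≈ 0.19740)
R(Y) = 385/76 (R(Y) = 1/(76/385) = 385/76)
(-2 - 1*(-3))*R(1/(-50)) = (-2 - 1*(-3))*(385/76) = (-2 + 3)*(385/76) = 1*(385/76) = 385/76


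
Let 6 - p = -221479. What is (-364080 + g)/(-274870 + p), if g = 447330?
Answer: -5550/3559 ≈ -1.5594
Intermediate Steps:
p = 221485 (p = 6 - 1*(-221479) = 6 + 221479 = 221485)
(-364080 + g)/(-274870 + p) = (-364080 + 447330)/(-274870 + 221485) = 83250/(-53385) = 83250*(-1/53385) = -5550/3559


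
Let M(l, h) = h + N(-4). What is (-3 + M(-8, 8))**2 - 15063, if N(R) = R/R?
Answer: -15027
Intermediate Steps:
N(R) = 1
M(l, h) = 1 + h (M(l, h) = h + 1 = 1 + h)
(-3 + M(-8, 8))**2 - 15063 = (-3 + (1 + 8))**2 - 15063 = (-3 + 9)**2 - 15063 = 6**2 - 15063 = 36 - 15063 = -15027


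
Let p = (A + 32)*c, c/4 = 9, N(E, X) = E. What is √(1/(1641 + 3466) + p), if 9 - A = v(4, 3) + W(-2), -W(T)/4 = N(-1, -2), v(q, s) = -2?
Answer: √36618359503/5107 ≈ 37.470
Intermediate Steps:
W(T) = 4 (W(T) = -4*(-1) = 4)
c = 36 (c = 4*9 = 36)
A = 7 (A = 9 - (-2 + 4) = 9 - 1*2 = 9 - 2 = 7)
p = 1404 (p = (7 + 32)*36 = 39*36 = 1404)
√(1/(1641 + 3466) + p) = √(1/(1641 + 3466) + 1404) = √(1/5107 + 1404) = √(7170229/5107) = √36618359503/5107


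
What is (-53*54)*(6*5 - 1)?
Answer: -82998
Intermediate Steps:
(-53*54)*(6*5 - 1) = -2862*(30 - 1) = -2862*29 = -82998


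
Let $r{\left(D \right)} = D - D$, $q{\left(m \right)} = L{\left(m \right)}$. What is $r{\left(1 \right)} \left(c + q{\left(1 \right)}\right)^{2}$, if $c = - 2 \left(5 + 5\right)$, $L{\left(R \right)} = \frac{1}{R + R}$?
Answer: $0$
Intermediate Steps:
$L{\left(R \right)} = \frac{1}{2 R}$
$q{\left(m \right)} = \frac{1}{2 m}$
$r{\left(D \right)} = 0$
$c = -20$ ($c = \left(-2\right) 10 = -20$)
$r{\left(1 \right)} \left(c + q{\left(1 \right)}\right)^{2} = 0 \left(-20 + \frac{1}{2 \cdot 1}\right)^{2} = 0 \left(-20 + \frac{1}{2} \cdot 1\right)^{2} = 0 \left(-20 + \frac{1}{2}\right)^{2} = 0 \left(- \frac{39}{2}\right)^{2} = 0 \cdot \frac{1521}{4} = 0$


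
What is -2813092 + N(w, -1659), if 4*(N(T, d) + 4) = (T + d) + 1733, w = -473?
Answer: -11252783/4 ≈ -2.8132e+6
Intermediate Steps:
N(T, d) = 1717/4 + T/4 + d/4 (N(T, d) = -4 + ((T + d) + 1733)/4 = -4 + (1733 + T + d)/4 = -4 + (1733/4 + T/4 + d/4) = 1717/4 + T/4 + d/4)
-2813092 + N(w, -1659) = -2813092 + (1717/4 + (1/4)*(-473) + (1/4)*(-1659)) = -2813092 + (1717/4 - 473/4 - 1659/4) = -2813092 - 415/4 = -11252783/4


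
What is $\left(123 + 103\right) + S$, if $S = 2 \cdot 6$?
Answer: $238$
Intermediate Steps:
$S = 12$
$\left(123 + 103\right) + S = \left(123 + 103\right) + 12 = 226 + 12 = 238$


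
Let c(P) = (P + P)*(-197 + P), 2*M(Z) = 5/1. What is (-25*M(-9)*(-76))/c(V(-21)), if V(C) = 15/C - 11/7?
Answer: 23275/4464 ≈ 5.2139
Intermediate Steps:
M(Z) = 5/2 (M(Z) = (5/1)/2 = (5*1)/2 = (½)*5 = 5/2)
V(C) = -11/7 + 15/C (V(C) = 15/C - 11*⅐ = 15/C - 11/7 = -11/7 + 15/C)
c(P) = 2*P*(-197 + P) (c(P) = (2*P)*(-197 + P) = 2*P*(-197 + P))
(-25*M(-9)*(-76))/c(V(-21)) = (-25*5/2*(-76))/((2*(-11/7 + 15/(-21))*(-197 + (-11/7 + 15/(-21))))) = (-125/2*(-76))/((2*(-11/7 + 15*(-1/21))*(-197 + (-11/7 + 15*(-1/21))))) = 4750/((2*(-11/7 - 5/7)*(-197 + (-11/7 - 5/7)))) = 4750/((2*(-16/7)*(-197 - 16/7))) = 4750/((2*(-16/7)*(-1395/7))) = 4750/(44640/49) = 4750*(49/44640) = 23275/4464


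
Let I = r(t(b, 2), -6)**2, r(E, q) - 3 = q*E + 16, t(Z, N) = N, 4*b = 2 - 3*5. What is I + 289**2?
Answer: 83570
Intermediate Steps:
b = -13/4 (b = (2 - 3*5)/4 = (2 - 15)/4 = (1/4)*(-13) = -13/4 ≈ -3.2500)
r(E, q) = 19 + E*q (r(E, q) = 3 + (q*E + 16) = 3 + (E*q + 16) = 3 + (16 + E*q) = 19 + E*q)
I = 49 (I = (19 + 2*(-6))**2 = (19 - 12)**2 = 7**2 = 49)
I + 289**2 = 49 + 289**2 = 49 + 83521 = 83570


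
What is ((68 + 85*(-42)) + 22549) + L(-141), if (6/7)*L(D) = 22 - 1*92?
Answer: 56896/3 ≈ 18965.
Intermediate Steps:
L(D) = -245/3 (L(D) = 7*(22 - 1*92)/6 = 7*(22 - 92)/6 = (7/6)*(-70) = -245/3)
((68 + 85*(-42)) + 22549) + L(-141) = ((68 + 85*(-42)) + 22549) - 245/3 = ((68 - 3570) + 22549) - 245/3 = (-3502 + 22549) - 245/3 = 19047 - 245/3 = 56896/3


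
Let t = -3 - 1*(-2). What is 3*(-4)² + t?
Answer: 47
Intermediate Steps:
t = -1 (t = -3 + 2 = -1)
3*(-4)² + t = 3*(-4)² - 1 = 3*16 - 1 = 48 - 1 = 47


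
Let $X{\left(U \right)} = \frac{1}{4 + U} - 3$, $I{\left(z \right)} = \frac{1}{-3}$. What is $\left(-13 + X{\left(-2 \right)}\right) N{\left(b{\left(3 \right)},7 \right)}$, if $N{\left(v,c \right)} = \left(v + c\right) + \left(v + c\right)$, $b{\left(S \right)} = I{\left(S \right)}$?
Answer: $- \frac{620}{3} \approx -206.67$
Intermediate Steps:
$I{\left(z \right)} = - \frac{1}{3}$
$b{\left(S \right)} = - \frac{1}{3}$
$N{\left(v,c \right)} = 2 c + 2 v$ ($N{\left(v,c \right)} = \left(c + v\right) + \left(c + v\right) = 2 c + 2 v$)
$X{\left(U \right)} = -3 + \frac{1}{4 + U}$ ($X{\left(U \right)} = \frac{1}{4 + U} - 3 = -3 + \frac{1}{4 + U}$)
$\left(-13 + X{\left(-2 \right)}\right) N{\left(b{\left(3 \right)},7 \right)} = \left(-13 + \frac{-11 - -6}{4 - 2}\right) \left(2 \cdot 7 + 2 \left(- \frac{1}{3}\right)\right) = \left(-13 + \frac{-11 + 6}{2}\right) \left(14 - \frac{2}{3}\right) = \left(-13 + \frac{1}{2} \left(-5\right)\right) \frac{40}{3} = \left(-13 - \frac{5}{2}\right) \frac{40}{3} = \left(- \frac{31}{2}\right) \frac{40}{3} = - \frac{620}{3}$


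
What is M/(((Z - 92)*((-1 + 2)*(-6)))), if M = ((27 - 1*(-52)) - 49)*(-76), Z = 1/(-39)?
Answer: -14820/3589 ≈ -4.1293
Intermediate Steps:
Z = -1/39 ≈ -0.025641
M = -2280 (M = ((27 + 52) - 49)*(-76) = (79 - 49)*(-76) = 30*(-76) = -2280)
M/(((Z - 92)*((-1 + 2)*(-6)))) = -2280*(-1/(6*(-1 + 2)*(-1/39 - 92))) = -2280/((-3589*(-6)/39)) = -2280/((-3589/39*(-6))) = -2280/7178/13 = -2280*13/7178 = -14820/3589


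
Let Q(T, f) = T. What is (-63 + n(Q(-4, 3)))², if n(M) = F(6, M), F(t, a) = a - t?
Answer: 5329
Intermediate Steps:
n(M) = -6 + M (n(M) = M - 1*6 = M - 6 = -6 + M)
(-63 + n(Q(-4, 3)))² = (-63 + (-6 - 4))² = (-63 - 10)² = (-73)² = 5329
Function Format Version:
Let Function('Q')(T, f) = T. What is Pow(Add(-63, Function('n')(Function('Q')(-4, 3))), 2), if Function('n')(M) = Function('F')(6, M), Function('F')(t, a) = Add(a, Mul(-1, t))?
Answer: 5329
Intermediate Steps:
Function('n')(M) = Add(-6, M) (Function('n')(M) = Add(M, Mul(-1, 6)) = Add(M, -6) = Add(-6, M))
Pow(Add(-63, Function('n')(Function('Q')(-4, 3))), 2) = Pow(Add(-63, Add(-6, -4)), 2) = Pow(Add(-63, -10), 2) = Pow(-73, 2) = 5329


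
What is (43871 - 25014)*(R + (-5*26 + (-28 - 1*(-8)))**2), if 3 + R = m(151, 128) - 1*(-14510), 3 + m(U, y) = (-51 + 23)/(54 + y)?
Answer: 9071159850/13 ≈ 6.9778e+8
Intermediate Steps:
m(U, y) = -3 - 28/(54 + y) (m(U, y) = -3 + (-51 + 23)/(54 + y) = -3 - 28/(54 + y))
R = 188550/13 (R = -3 + ((-190 - 3*128)/(54 + 128) - 1*(-14510)) = -3 + ((-190 - 384)/182 + 14510) = -3 + ((1/182)*(-574) + 14510) = -3 + (-41/13 + 14510) = -3 + 188589/13 = 188550/13 ≈ 14504.)
(43871 - 25014)*(R + (-5*26 + (-28 - 1*(-8)))**2) = (43871 - 25014)*(188550/13 + (-5*26 + (-28 - 1*(-8)))**2) = 18857*(188550/13 + (-130 + (-28 + 8))**2) = 18857*(188550/13 + (-130 - 20)**2) = 18857*(188550/13 + (-150)**2) = 18857*(188550/13 + 22500) = 18857*(481050/13) = 9071159850/13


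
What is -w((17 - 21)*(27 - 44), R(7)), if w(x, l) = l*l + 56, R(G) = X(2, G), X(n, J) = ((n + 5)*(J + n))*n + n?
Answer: -16440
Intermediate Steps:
X(n, J) = n + n*(5 + n)*(J + n) (X(n, J) = ((5 + n)*(J + n))*n + n = n*(5 + n)*(J + n) + n = n + n*(5 + n)*(J + n))
R(G) = 30 + 14*G (R(G) = 2*(1 + 2² + 5*G + 5*2 + G*2) = 2*(1 + 4 + 5*G + 10 + 2*G) = 2*(15 + 7*G) = 30 + 14*G)
w(x, l) = 56 + l² (w(x, l) = l² + 56 = 56 + l²)
-w((17 - 21)*(27 - 44), R(7)) = -(56 + (30 + 14*7)²) = -(56 + (30 + 98)²) = -(56 + 128²) = -(56 + 16384) = -1*16440 = -16440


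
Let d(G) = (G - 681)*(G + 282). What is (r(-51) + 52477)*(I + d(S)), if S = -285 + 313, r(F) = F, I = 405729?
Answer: 10658153374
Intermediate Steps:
S = 28
d(G) = (-681 + G)*(282 + G)
(r(-51) + 52477)*(I + d(S)) = (-51 + 52477)*(405729 + (-192042 + 28² - 399*28)) = 52426*(405729 + (-192042 + 784 - 11172)) = 52426*(405729 - 202430) = 52426*203299 = 10658153374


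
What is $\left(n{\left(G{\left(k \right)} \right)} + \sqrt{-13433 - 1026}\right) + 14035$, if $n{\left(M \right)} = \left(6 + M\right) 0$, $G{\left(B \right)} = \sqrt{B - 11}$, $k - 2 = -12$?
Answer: $14035 + i \sqrt{14459} \approx 14035.0 + 120.25 i$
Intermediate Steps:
$k = -10$ ($k = 2 - 12 = -10$)
$G{\left(B \right)} = \sqrt{-11 + B}$
$n{\left(M \right)} = 0$
$\left(n{\left(G{\left(k \right)} \right)} + \sqrt{-13433 - 1026}\right) + 14035 = \left(0 + \sqrt{-13433 - 1026}\right) + 14035 = \left(0 + \sqrt{-14459}\right) + 14035 = \left(0 + i \sqrt{14459}\right) + 14035 = i \sqrt{14459} + 14035 = 14035 + i \sqrt{14459}$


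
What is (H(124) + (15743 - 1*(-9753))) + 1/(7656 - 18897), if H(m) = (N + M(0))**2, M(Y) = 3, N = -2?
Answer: 286611776/11241 ≈ 25497.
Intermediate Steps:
H(m) = 1 (H(m) = (-2 + 3)**2 = 1**2 = 1)
(H(124) + (15743 - 1*(-9753))) + 1/(7656 - 18897) = (1 + (15743 - 1*(-9753))) + 1/(7656 - 18897) = (1 + (15743 + 9753)) + 1/(-11241) = (1 + 25496) - 1/11241 = 25497 - 1/11241 = 286611776/11241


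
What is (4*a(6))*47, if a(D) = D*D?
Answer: 6768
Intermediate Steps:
a(D) = D**2
(4*a(6))*47 = (4*6**2)*47 = (4*36)*47 = 144*47 = 6768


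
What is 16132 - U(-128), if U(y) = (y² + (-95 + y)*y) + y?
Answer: -28668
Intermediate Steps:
U(y) = y + y² + y*(-95 + y) (U(y) = (y² + y*(-95 + y)) + y = y + y² + y*(-95 + y))
16132 - U(-128) = 16132 - 2*(-128)*(-47 - 128) = 16132 - 2*(-128)*(-175) = 16132 - 1*44800 = 16132 - 44800 = -28668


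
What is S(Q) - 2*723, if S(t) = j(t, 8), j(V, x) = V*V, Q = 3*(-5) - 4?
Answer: -1085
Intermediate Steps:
Q = -19 (Q = -15 - 4 = -19)
j(V, x) = V²
S(t) = t²
S(Q) - 2*723 = (-19)² - 2*723 = 361 - 1446 = -1085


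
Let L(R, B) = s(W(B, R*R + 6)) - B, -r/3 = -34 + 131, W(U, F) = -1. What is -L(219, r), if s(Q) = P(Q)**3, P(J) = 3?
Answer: -318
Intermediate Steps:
r = -291 (r = -3*(-34 + 131) = -3*97 = -291)
s(Q) = 27 (s(Q) = 3**3 = 27)
L(R, B) = 27 - B
-L(219, r) = -(27 - 1*(-291)) = -(27 + 291) = -1*318 = -318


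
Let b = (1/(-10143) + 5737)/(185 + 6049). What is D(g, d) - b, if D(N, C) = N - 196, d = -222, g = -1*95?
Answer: -9229272916/31615731 ≈ -291.92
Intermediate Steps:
g = -95
D(N, C) = -196 + N
b = 29095195/31615731 (b = (-1/10143 + 5737)/6234 = (58190390/10143)*(1/6234) = 29095195/31615731 ≈ 0.92028)
D(g, d) - b = (-196 - 95) - 1*29095195/31615731 = -291 - 29095195/31615731 = -9229272916/31615731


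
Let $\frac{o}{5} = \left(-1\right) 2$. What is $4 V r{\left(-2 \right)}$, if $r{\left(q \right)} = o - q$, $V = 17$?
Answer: $-544$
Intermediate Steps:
$o = -10$ ($o = 5 \left(\left(-1\right) 2\right) = 5 \left(-2\right) = -10$)
$r{\left(q \right)} = -10 - q$
$4 V r{\left(-2 \right)} = 4 \cdot 17 \left(-10 - -2\right) = 68 \left(-10 + 2\right) = 68 \left(-8\right) = -544$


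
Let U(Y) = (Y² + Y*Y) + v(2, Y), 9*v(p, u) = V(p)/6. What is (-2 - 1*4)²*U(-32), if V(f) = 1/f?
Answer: 221185/3 ≈ 73728.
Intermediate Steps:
v(p, u) = 1/(54*p) (v(p, u) = (1/(p*6))/9 = ((⅙)/p)/9 = (1/(6*p))/9 = 1/(54*p))
U(Y) = 1/108 + 2*Y² (U(Y) = (Y² + Y*Y) + (1/54)/2 = (Y² + Y²) + (1/54)*(½) = 2*Y² + 1/108 = 1/108 + 2*Y²)
(-2 - 1*4)²*U(-32) = (-2 - 1*4)²*(1/108 + 2*(-32)²) = (-2 - 4)²*(1/108 + 2*1024) = (-6)²*(1/108 + 2048) = 36*(221185/108) = 221185/3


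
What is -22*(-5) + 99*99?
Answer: 9911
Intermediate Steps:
-22*(-5) + 99*99 = -11*(-10) + 9801 = 110 + 9801 = 9911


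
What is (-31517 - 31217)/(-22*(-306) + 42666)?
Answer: -31367/24699 ≈ -1.2700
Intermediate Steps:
(-31517 - 31217)/(-22*(-306) + 42666) = -62734/(6732 + 42666) = -62734/49398 = -62734*1/49398 = -31367/24699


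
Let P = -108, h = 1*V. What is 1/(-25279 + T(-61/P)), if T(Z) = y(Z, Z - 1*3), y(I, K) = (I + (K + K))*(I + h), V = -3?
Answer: -3888/98243987 ≈ -3.9575e-5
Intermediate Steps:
h = -3 (h = 1*(-3) = -3)
y(I, K) = (-3 + I)*(I + 2*K) (y(I, K) = (I + (K + K))*(I - 3) = (I + 2*K)*(-3 + I) = (-3 + I)*(I + 2*K))
T(Z) = 18 + Z**2 - 9*Z + 2*Z*(-3 + Z) (T(Z) = Z**2 - 6*(Z - 1*3) - 3*Z + 2*Z*(Z - 1*3) = Z**2 - 6*(Z - 3) - 3*Z + 2*Z*(Z - 3) = Z**2 - 6*(-3 + Z) - 3*Z + 2*Z*(-3 + Z) = Z**2 + (18 - 6*Z) - 3*Z + 2*Z*(-3 + Z) = 18 + Z**2 - 9*Z + 2*Z*(-3 + Z))
1/(-25279 + T(-61/P)) = 1/(-25279 + (18 - (-915)/(-108) + 3*(-61/(-108))**2)) = 1/(-25279 + (18 - (-915)*(-1)/108 + 3*(-61*(-1/108))**2)) = 1/(-25279 + (18 - 15*61/108 + 3*(61/108)**2)) = 1/(-25279 + (18 - 305/36 + 3*(3721/11664))) = 1/(-25279 + (18 - 305/36 + 3721/3888)) = 1/(-25279 + 40765/3888) = 1/(-98243987/3888) = -3888/98243987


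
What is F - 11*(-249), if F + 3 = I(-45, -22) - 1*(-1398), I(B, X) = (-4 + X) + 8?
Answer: 4116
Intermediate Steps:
I(B, X) = 4 + X
F = 1377 (F = -3 + ((4 - 22) - 1*(-1398)) = -3 + (-18 + 1398) = -3 + 1380 = 1377)
F - 11*(-249) = 1377 - 11*(-249) = 1377 + 2739 = 4116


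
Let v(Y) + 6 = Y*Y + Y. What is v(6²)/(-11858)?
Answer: -663/5929 ≈ -0.11182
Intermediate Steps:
v(Y) = -6 + Y + Y² (v(Y) = -6 + (Y*Y + Y) = -6 + (Y² + Y) = -6 + (Y + Y²) = -6 + Y + Y²)
v(6²)/(-11858) = (-6 + 6² + (6²)²)/(-11858) = (-6 + 36 + 36²)*(-1/11858) = (-6 + 36 + 1296)*(-1/11858) = 1326*(-1/11858) = -663/5929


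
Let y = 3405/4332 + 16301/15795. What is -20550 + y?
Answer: -468662523031/22807980 ≈ -20548.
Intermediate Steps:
y = 41465969/22807980 (y = 3405*(1/4332) + 16301*(1/15795) = 1135/1444 + 16301/15795 = 41465969/22807980 ≈ 1.8180)
-20550 + y = -20550 + 41465969/22807980 = -468662523031/22807980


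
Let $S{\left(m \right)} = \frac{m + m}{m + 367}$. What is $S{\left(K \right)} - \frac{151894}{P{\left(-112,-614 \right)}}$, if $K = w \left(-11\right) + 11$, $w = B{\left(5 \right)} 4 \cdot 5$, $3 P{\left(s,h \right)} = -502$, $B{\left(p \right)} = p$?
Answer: $\frac{82523940}{90611} \approx 910.75$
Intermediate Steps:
$P{\left(s,h \right)} = - \frac{502}{3}$ ($P{\left(s,h \right)} = \frac{1}{3} \left(-502\right) = - \frac{502}{3}$)
$w = 100$ ($w = 5 \cdot 4 \cdot 5 = 20 \cdot 5 = 100$)
$K = -1089$ ($K = 100 \left(-11\right) + 11 = -1100 + 11 = -1089$)
$S{\left(m \right)} = \frac{2 m}{367 + m}$
$S{\left(K \right)} - \frac{151894}{P{\left(-112,-614 \right)}} = 2 \left(-1089\right) \frac{1}{367 - 1089} - \frac{151894}{- \frac{502}{3}} = 2 \left(-1089\right) \frac{1}{-722} - 151894 \left(- \frac{3}{502}\right) = 2 \left(-1089\right) \left(- \frac{1}{722}\right) - - \frac{227841}{251} = \frac{1089}{361} + \frac{227841}{251} = \frac{82523940}{90611}$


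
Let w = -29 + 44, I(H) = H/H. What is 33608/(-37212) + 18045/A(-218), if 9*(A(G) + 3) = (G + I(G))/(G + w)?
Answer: -43821076039/6995856 ≈ -6263.9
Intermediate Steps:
I(H) = 1
w = 15
A(G) = -3 + (1 + G)/(9*(15 + G)) (A(G) = -3 + ((G + 1)/(G + 15))/9 = -3 + ((1 + G)/(15 + G))/9 = -3 + (1 + G)/(9*(15 + G)))
33608/(-37212) + 18045/A(-218) = 33608/(-37212) + 18045/((2*(-202 - 13*(-218))/(9*(15 - 218)))) = 33608*(-1/37212) + 18045/(((2/9)*(-202 + 2834)/(-203))) = -8402/9303 + 18045/(((2/9)*(-1/203)*2632)) = -8402/9303 + 18045/(-752/261) = -8402/9303 + 18045*(-261/752) = -8402/9303 - 4709745/752 = -43821076039/6995856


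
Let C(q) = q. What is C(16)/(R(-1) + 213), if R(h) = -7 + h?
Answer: 16/205 ≈ 0.078049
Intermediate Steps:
C(16)/(R(-1) + 213) = 16/((-7 - 1) + 213) = 16/(-8 + 213) = 16/205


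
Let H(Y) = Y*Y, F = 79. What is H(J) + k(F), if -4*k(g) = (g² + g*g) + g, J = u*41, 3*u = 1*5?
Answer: 55051/36 ≈ 1529.2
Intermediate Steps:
u = 5/3 (u = (1*5)/3 = (⅓)*5 = 5/3 ≈ 1.6667)
J = 205/3 (J = (5/3)*41 = 205/3 ≈ 68.333)
H(Y) = Y²
k(g) = -g²/2 - g/4 (k(g) = -((g² + g*g) + g)/4 = -((g² + g²) + g)/4 = -(2*g² + g)/4 = -(g + 2*g²)/4 = -g²/2 - g/4)
H(J) + k(F) = (205/3)² - ¼*79*(1 + 2*79) = 42025/9 - ¼*79*(1 + 158) = 42025/9 - ¼*79*159 = 42025/9 - 12561/4 = 55051/36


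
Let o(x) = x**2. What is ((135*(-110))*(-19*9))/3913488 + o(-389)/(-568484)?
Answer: 3941606147/10299793112 ≈ 0.38269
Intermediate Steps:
((135*(-110))*(-19*9))/3913488 + o(-389)/(-568484) = ((135*(-110))*(-19*9))/3913488 + (-389)**2/(-568484) = -14850*(-171)*(1/3913488) + 151321*(-1/568484) = 2539350*(1/3913488) - 151321/568484 = 47025/72472 - 151321/568484 = 3941606147/10299793112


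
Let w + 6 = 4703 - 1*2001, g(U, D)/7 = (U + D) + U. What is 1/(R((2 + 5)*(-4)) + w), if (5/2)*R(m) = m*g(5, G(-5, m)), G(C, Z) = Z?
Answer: 5/20536 ≈ 0.00024347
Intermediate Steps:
g(U, D) = 7*D + 14*U (g(U, D) = 7*((U + D) + U) = 7*((D + U) + U) = 7*(D + 2*U) = 7*D + 14*U)
R(m) = 2*m*(70 + 7*m)/5 (R(m) = 2*(m*(7*m + 14*5))/5 = 2*(m*(7*m + 70))/5 = 2*(m*(70 + 7*m))/5 = 2*m*(70 + 7*m)/5)
w = 2696 (w = -6 + (4703 - 1*2001) = -6 + (4703 - 2001) = -6 + 2702 = 2696)
1/(R((2 + 5)*(-4)) + w) = 1/(14*((2 + 5)*(-4))*(10 + (2 + 5)*(-4))/5 + 2696) = 1/(14*(7*(-4))*(10 + 7*(-4))/5 + 2696) = 1/((14/5)*(-28)*(10 - 28) + 2696) = 1/((14/5)*(-28)*(-18) + 2696) = 1/(7056/5 + 2696) = 1/(20536/5) = 5/20536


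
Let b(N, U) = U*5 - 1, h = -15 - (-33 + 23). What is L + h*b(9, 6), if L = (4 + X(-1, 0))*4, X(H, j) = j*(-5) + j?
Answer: -129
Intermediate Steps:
X(H, j) = -4*j (X(H, j) = -5*j + j = -4*j)
h = -5 (h = -15 - 1*(-10) = -15 + 10 = -5)
b(N, U) = -1 + 5*U (b(N, U) = 5*U - 1 = -1 + 5*U)
L = 16 (L = (4 - 4*0)*4 = (4 + 0)*4 = 4*4 = 16)
L + h*b(9, 6) = 16 - 5*(-1 + 5*6) = 16 - 5*(-1 + 30) = 16 - 5*29 = 16 - 145 = -129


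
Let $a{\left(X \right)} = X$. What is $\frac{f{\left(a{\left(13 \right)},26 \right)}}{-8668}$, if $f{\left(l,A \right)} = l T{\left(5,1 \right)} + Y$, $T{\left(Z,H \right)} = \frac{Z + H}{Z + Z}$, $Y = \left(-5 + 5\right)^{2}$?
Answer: $- \frac{39}{43340} \approx -0.00089986$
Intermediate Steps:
$Y = 0$ ($Y = 0^{2} = 0$)
$T{\left(Z,H \right)} = \frac{H + Z}{2 Z}$
$f{\left(l,A \right)} = \frac{3 l}{5}$ ($f{\left(l,A \right)} = l \frac{1 + 5}{2 \cdot 5} + 0 = l \frac{1}{2} \cdot \frac{1}{5} \cdot 6 + 0 = l \frac{3}{5} + 0 = \frac{3 l}{5} + 0 = \frac{3 l}{5}$)
$\frac{f{\left(a{\left(13 \right)},26 \right)}}{-8668} = \frac{\frac{3}{5} \cdot 13}{-8668} = \frac{39}{5} \left(- \frac{1}{8668}\right) = - \frac{39}{43340}$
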